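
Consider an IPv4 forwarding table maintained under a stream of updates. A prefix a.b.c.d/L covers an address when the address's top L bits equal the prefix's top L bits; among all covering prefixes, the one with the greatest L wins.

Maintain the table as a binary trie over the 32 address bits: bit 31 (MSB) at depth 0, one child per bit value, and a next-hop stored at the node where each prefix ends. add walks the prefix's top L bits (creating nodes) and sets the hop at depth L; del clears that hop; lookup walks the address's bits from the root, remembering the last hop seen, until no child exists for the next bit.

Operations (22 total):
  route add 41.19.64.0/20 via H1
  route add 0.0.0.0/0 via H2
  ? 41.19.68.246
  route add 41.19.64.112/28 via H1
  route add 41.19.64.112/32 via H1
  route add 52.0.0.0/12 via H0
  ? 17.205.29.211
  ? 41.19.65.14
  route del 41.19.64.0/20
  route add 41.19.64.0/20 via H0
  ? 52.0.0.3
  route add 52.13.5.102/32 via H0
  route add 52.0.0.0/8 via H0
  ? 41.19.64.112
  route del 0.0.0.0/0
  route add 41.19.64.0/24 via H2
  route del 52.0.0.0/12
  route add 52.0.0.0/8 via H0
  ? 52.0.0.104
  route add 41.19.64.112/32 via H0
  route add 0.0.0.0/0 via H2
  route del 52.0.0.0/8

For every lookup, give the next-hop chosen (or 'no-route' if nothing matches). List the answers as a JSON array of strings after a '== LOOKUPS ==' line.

Process each operation:
  add 41.19.64.0/20 -> H1 at depth 20
  add 0.0.0.0/0 -> H2 at depth 0
  Q 41.19.68.246: descend 00101001000100110100 ; hops seen [H2,H1] ; pick H1
  add 41.19.64.112/28 -> H1 at depth 28
  add 41.19.64.112/32 -> H1 at depth 32
  add 52.0.0.0/12 -> H0 at depth 12
  Q 17.205.29.211: descend 00 ; hops seen [H2] ; pick H2
  Q 41.19.65.14: descend 00101001000100110100000 ; hops seen [H2,H1] ; pick H1
  del 41.19.64.0/20 (clear depth 20)
  add 41.19.64.0/20 -> H0 at depth 20
  Q 52.0.0.3: descend 001101000000 ; hops seen [H2,H0] ; pick H0
  add 52.13.5.102/32 -> H0 at depth 32
  add 52.0.0.0/8 -> H0 at depth 8
  Q 41.19.64.112: descend 00101001000100110100000001110000 ; hops seen [H2,H0,H1,H1] ; pick H1
  del 0.0.0.0/0 (clear depth 0)
  add 41.19.64.0/24 -> H2 at depth 24
  del 52.0.0.0/12 (clear depth 12)
  add 52.0.0.0/8 -> H0 at depth 8
  Q 52.0.0.104: descend 001101000000 ; hops seen [H0] ; pick H0
  add 41.19.64.112/32 -> H0 at depth 32
  add 0.0.0.0/0 -> H2 at depth 0
  del 52.0.0.0/8 (clear depth 8)

== LOOKUPS ==
["H1","H2","H1","H0","H1","H0"]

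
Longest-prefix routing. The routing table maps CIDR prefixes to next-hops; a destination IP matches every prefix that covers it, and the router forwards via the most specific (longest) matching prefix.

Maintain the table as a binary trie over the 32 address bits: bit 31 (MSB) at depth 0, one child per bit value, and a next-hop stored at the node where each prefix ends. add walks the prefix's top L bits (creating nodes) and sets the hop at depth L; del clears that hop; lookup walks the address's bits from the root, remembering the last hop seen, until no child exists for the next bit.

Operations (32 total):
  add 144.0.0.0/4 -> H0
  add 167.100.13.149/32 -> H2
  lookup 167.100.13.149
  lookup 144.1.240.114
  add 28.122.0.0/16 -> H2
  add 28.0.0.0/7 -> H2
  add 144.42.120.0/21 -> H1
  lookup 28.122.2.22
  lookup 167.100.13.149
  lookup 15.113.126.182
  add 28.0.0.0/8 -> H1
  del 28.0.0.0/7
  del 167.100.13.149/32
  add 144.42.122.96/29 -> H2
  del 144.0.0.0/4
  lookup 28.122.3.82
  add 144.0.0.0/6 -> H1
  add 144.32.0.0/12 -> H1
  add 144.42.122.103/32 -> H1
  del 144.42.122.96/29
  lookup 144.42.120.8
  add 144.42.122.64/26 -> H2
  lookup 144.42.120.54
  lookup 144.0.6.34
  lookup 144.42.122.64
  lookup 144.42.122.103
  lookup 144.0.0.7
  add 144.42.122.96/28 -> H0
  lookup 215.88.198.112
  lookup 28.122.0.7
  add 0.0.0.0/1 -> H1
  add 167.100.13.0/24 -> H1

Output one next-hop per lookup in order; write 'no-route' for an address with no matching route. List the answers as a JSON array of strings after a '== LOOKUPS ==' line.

Apply in order:
  add 144.0.0.0/4 -> H0 at depth 4
  add 167.100.13.149/32 -> H2 at depth 32
  ? 167.100.13.149  path d0:-→d1:-→d2:-→d3:-→d4:-→d5:-→d6:-→d7:-→d8:-→d9:-→d10:-→d11:-→d12:-→d13:-→d14:-→d15:-→d16:-→d17:-→d18:-→d19:-→d20:-→d21:-→d22:-→d23:-→d24:-→d25:-→d26:-→d27:-→d28:-→d29:-→d30:-→d31:-→d32:H2  best=H2
  ? 144.1.240.114  path d0:-→d1:-→d2:-→d3:-→d4:H0  best=H0
  add 28.122.0.0/16 -> H2 at depth 16
  add 28.0.0.0/7 -> H2 at depth 7
  add 144.42.120.0/21 -> H1 at depth 21
  ? 28.122.2.22  path d0:-→d1:-→d2:-→d3:-→d4:-→d5:-→d6:-→d7:H2→d8:-→d9:-→d10:-→d11:-→d12:-→d13:-→d14:-→d15:-→d16:H2  best=H2
  ? 167.100.13.149  path d0:-→d1:-→d2:-→d3:-→d4:-→d5:-→d6:-→d7:-→d8:-→d9:-→d10:-→d11:-→d12:-→d13:-→d14:-→d15:-→d16:-→d17:-→d18:-→d19:-→d20:-→d21:-→d22:-→d23:-→d24:-→d25:-→d26:-→d27:-→d28:-→d29:-→d30:-→d31:-→d32:H2  best=H2
  ? 15.113.126.182  path d0:-→d1:-→d2:-→d3:-  best=no-route
  add 28.0.0.0/8 -> H1 at depth 8
  del 28.0.0.0/7 (clear depth 7)
  del 167.100.13.149/32 (clear depth 32)
  add 144.42.122.96/29 -> H2 at depth 29
  del 144.0.0.0/4 (clear depth 4)
  ? 28.122.3.82  path d0:-→d1:-→d2:-→d3:-→d4:-→d5:-→d6:-→d7:-→d8:H1→d9:-→d10:-→d11:-→d12:-→d13:-→d14:-→d15:-→d16:H2  best=H2
  add 144.0.0.0/6 -> H1 at depth 6
  add 144.32.0.0/12 -> H1 at depth 12
  add 144.42.122.103/32 -> H1 at depth 32
  del 144.42.122.96/29 (clear depth 29)
  ? 144.42.120.8  path d0:-→d1:-→d2:-→d3:-→d4:-→d5:-→d6:H1→d7:-→d8:-→d9:-→d10:-→d11:-→d12:H1→d13:-→d14:-→d15:-→d16:-→d17:-→d18:-→d19:-→d20:-→d21:H1→d22:-  best=H1
  add 144.42.122.64/26 -> H2 at depth 26
  ? 144.42.120.54  path d0:-→d1:-→d2:-→d3:-→d4:-→d5:-→d6:H1→d7:-→d8:-→d9:-→d10:-→d11:-→d12:H1→d13:-→d14:-→d15:-→d16:-→d17:-→d18:-→d19:-→d20:-→d21:H1→d22:-  best=H1
  ? 144.0.6.34  path d0:-→d1:-→d2:-→d3:-→d4:-→d5:-→d6:H1→d7:-→d8:-→d9:-→d10:-  best=H1
  ? 144.42.122.64  path d0:-→d1:-→d2:-→d3:-→d4:-→d5:-→d6:H1→d7:-→d8:-→d9:-→d10:-→d11:-→d12:H1→d13:-→d14:-→d15:-→d16:-→d17:-→d18:-→d19:-→d20:-→d21:H1→d22:-→d23:-→d24:-→d25:-→d26:H2  best=H2
  ? 144.42.122.103  path d0:-→d1:-→d2:-→d3:-→d4:-→d5:-→d6:H1→d7:-→d8:-→d9:-→d10:-→d11:-→d12:H1→d13:-→d14:-→d15:-→d16:-→d17:-→d18:-→d19:-→d20:-→d21:H1→d22:-→d23:-→d24:-→d25:-→d26:H2→d27:-→d28:-→d29:-→d30:-→d31:-→d32:H1  best=H1
  ? 144.0.0.7  path d0:-→d1:-→d2:-→d3:-→d4:-→d5:-→d6:H1→d7:-→d8:-→d9:-→d10:-  best=H1
  add 144.42.122.96/28 -> H0 at depth 28
  ? 215.88.198.112  path d0:-→d1:-  best=no-route
  ? 28.122.0.7  path d0:-→d1:-→d2:-→d3:-→d4:-→d5:-→d6:-→d7:-→d8:H1→d9:-→d10:-→d11:-→d12:-→d13:-→d14:-→d15:-→d16:H2  best=H2
  add 0.0.0.0/1 -> H1 at depth 1
  add 167.100.13.0/24 -> H1 at depth 24

== LOOKUPS ==
["H2","H0","H2","H2","no-route","H2","H1","H1","H1","H2","H1","H1","no-route","H2"]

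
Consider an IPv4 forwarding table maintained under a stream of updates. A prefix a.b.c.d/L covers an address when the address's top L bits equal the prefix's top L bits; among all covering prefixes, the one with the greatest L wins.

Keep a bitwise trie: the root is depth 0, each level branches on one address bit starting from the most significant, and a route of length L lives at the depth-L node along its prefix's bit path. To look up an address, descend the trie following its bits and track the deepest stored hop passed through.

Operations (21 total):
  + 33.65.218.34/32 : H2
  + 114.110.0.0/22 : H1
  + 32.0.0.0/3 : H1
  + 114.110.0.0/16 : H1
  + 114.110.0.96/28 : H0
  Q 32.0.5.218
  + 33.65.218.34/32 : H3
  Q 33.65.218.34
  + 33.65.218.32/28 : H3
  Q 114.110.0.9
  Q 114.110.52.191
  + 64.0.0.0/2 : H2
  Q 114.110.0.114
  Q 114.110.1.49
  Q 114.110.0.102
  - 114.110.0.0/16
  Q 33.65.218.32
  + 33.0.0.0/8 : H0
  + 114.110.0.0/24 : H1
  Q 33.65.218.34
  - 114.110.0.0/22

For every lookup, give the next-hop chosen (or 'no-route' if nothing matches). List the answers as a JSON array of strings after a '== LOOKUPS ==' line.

Process each operation:
  add 33.65.218.34/32 -> H2 at depth 32
  add 114.110.0.0/22 -> H1 at depth 22
  add 32.0.0.0/3 -> H1 at depth 3
  add 114.110.0.0/16 -> H1 at depth 16
  add 114.110.0.96/28 -> H0 at depth 28
  lookup 32.0.5.218: bits 0010000 walk d0:-→d1:-→d2:-→d3:H1→d4:-→d5:-→d6:-→d7:- -> H1
  add 33.65.218.34/32 -> H3 at depth 32
  lookup 33.65.218.34: bits 00100001010000011101101000100010 walk d0:-→d1:-→d2:-→d3:H1→d4:-→d5:-→d6:-→d7:-→d8:-→d9:-→d10:-→d11:-→d12:-→d13:-→d14:-→d15:-→d16:-→d17:-→d18:-→d19:-→d20:-→d21:-→d22:-→d23:-→d24:-→d25:-→d26:-→d27:-→d28:-→d29:-→d30:-→d31:-→d32:H3 -> H3
  add 33.65.218.32/28 -> H3 at depth 28
  lookup 114.110.0.9: bits 0111001001101110000000000 walk d0:-→d1:-→d2:-→d3:-→d4:-→d5:-→d6:-→d7:-→d8:-→d9:-→d10:-→d11:-→d12:-→d13:-→d14:-→d15:-→d16:H1→d17:-→d18:-→d19:-→d20:-→d21:-→d22:H1→d23:-→d24:-→d25:- -> H1
  lookup 114.110.52.191: bits 011100100110111000 walk d0:-→d1:-→d2:-→d3:-→d4:-→d5:-→d6:-→d7:-→d8:-→d9:-→d10:-→d11:-→d12:-→d13:-→d14:-→d15:-→d16:H1→d17:-→d18:- -> H1
  add 64.0.0.0/2 -> H2 at depth 2
  lookup 114.110.0.114: bits 011100100110111000000000011 walk d0:-→d1:-→d2:H2→d3:-→d4:-→d5:-→d6:-→d7:-→d8:-→d9:-→d10:-→d11:-→d12:-→d13:-→d14:-→d15:-→d16:H1→d17:-→d18:-→d19:-→d20:-→d21:-→d22:H1→d23:-→d24:-→d25:-→d26:-→d27:- -> H1
  lookup 114.110.1.49: bits 01110010011011100000000 walk d0:-→d1:-→d2:H2→d3:-→d4:-→d5:-→d6:-→d7:-→d8:-→d9:-→d10:-→d11:-→d12:-→d13:-→d14:-→d15:-→d16:H1→d17:-→d18:-→d19:-→d20:-→d21:-→d22:H1→d23:- -> H1
  lookup 114.110.0.102: bits 0111001001101110000000000110 walk d0:-→d1:-→d2:H2→d3:-→d4:-→d5:-→d6:-→d7:-→d8:-→d9:-→d10:-→d11:-→d12:-→d13:-→d14:-→d15:-→d16:H1→d17:-→d18:-→d19:-→d20:-→d21:-→d22:H1→d23:-→d24:-→d25:-→d26:-→d27:-→d28:H0 -> H0
  - 114.110.0.0/16 clear@16
  lookup 33.65.218.32: bits 001000010100000111011010001000 walk d0:-→d1:-→d2:-→d3:H1→d4:-→d5:-→d6:-→d7:-→d8:-→d9:-→d10:-→d11:-→d12:-→d13:-→d14:-→d15:-→d16:-→d17:-→d18:-→d19:-→d20:-→d21:-→d22:-→d23:-→d24:-→d25:-→d26:-→d27:-→d28:H3→d29:-→d30:- -> H3
  add 33.0.0.0/8 -> H0 at depth 8
  add 114.110.0.0/24 -> H1 at depth 24
  lookup 33.65.218.34: bits 00100001010000011101101000100010 walk d0:-→d1:-→d2:-→d3:H1→d4:-→d5:-→d6:-→d7:-→d8:H0→d9:-→d10:-→d11:-→d12:-→d13:-→d14:-→d15:-→d16:-→d17:-→d18:-→d19:-→d20:-→d21:-→d22:-→d23:-→d24:-→d25:-→d26:-→d27:-→d28:H3→d29:-→d30:-→d31:-→d32:H3 -> H3
  - 114.110.0.0/22 clear@22

== LOOKUPS ==
["H1","H3","H1","H1","H1","H1","H0","H3","H3"]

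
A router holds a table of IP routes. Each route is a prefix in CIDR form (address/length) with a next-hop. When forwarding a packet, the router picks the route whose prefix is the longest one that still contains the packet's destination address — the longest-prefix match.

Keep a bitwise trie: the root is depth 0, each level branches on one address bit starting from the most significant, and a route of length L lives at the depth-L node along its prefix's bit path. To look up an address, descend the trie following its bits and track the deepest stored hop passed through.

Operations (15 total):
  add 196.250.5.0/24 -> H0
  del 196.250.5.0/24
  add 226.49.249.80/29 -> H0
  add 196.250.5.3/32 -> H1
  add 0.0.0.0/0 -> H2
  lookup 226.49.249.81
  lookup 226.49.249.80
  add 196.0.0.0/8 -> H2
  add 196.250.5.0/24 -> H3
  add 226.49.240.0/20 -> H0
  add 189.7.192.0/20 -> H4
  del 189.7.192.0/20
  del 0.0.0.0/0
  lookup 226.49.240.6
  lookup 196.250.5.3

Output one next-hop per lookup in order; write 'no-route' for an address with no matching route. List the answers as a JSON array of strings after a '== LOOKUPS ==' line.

Apply in order:
  + 196.250.5.0/24 (H0) depth=24
  - 196.250.5.0/24 clear@24
  + 226.49.249.80/29 (H0) depth=29
  + 196.250.5.3/32 (H1) depth=32
  + 0.0.0.0/0 (H2) depth=0
  lookup 226.49.249.81: bits 11100010001100011111100101010 walk d0:H2→d1:-→d2:-→d3:-→d4:-→d5:-→d6:-→d7:-→d8:-→d9:-→d10:-→d11:-→d12:-→d13:-→d14:-→d15:-→d16:-→d17:-→d18:-→d19:-→d20:-→d21:-→d22:-→d23:-→d24:-→d25:-→d26:-→d27:-→d28:-→d29:H0 -> H0
  lookup 226.49.249.80: bits 11100010001100011111100101010 walk d0:H2→d1:-→d2:-→d3:-→d4:-→d5:-→d6:-→d7:-→d8:-→d9:-→d10:-→d11:-→d12:-→d13:-→d14:-→d15:-→d16:-→d17:-→d18:-→d19:-→d20:-→d21:-→d22:-→d23:-→d24:-→d25:-→d26:-→d27:-→d28:-→d29:H0 -> H0
  + 196.0.0.0/8 (H2) depth=8
  + 196.250.5.0/24 (H3) depth=24
  + 226.49.240.0/20 (H0) depth=20
  + 189.7.192.0/20 (H4) depth=20
  - 189.7.192.0/20 clear@20
  - 0.0.0.0/0 clear@0
  lookup 226.49.240.6: bits 11100010001100011111 walk d0:-→d1:-→d2:-→d3:-→d4:-→d5:-→d6:-→d7:-→d8:-→d9:-→d10:-→d11:-→d12:-→d13:-→d14:-→d15:-→d16:-→d17:-→d18:-→d19:-→d20:H0 -> H0
  lookup 196.250.5.3: bits 11000100111110100000010100000011 walk d0:-→d1:-→d2:-→d3:-→d4:-→d5:-→d6:-→d7:-→d8:H2→d9:-→d10:-→d11:-→d12:-→d13:-→d14:-→d15:-→d16:-→d17:-→d18:-→d19:-→d20:-→d21:-→d22:-→d23:-→d24:H3→d25:-→d26:-→d27:-→d28:-→d29:-→d30:-→d31:-→d32:H1 -> H1

== LOOKUPS ==
["H0","H0","H0","H1"]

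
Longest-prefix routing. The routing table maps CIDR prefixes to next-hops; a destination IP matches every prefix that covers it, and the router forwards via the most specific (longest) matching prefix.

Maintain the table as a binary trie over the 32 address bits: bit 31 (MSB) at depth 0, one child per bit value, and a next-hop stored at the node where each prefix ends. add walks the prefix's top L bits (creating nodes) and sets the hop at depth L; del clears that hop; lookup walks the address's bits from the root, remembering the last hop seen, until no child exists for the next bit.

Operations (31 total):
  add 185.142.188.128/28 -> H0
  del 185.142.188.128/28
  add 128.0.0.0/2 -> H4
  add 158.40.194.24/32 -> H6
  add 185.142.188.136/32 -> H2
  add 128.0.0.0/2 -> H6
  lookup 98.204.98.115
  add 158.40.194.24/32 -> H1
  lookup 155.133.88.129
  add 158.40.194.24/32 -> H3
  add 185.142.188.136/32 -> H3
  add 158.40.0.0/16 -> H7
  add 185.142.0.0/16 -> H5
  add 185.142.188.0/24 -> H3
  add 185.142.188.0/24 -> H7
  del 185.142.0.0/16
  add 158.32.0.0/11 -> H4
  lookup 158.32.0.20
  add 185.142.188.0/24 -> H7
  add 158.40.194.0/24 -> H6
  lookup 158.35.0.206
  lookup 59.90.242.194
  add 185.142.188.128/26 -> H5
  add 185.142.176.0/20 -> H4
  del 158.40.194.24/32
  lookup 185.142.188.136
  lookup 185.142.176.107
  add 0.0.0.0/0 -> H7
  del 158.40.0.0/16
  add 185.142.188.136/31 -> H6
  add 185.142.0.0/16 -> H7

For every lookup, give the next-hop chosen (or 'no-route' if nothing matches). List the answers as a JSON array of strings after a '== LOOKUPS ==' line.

Apply in order:
  add 185.142.188.128/28 -> H0 at depth 28
  del 185.142.188.128/28 (clear depth 28)
  add 128.0.0.0/2 -> H4 at depth 2
  add 158.40.194.24/32 -> H6 at depth 32
  add 185.142.188.136/32 -> H2 at depth 32
  add 128.0.0.0/2 -> H6 at depth 2
  ? 98.204.98.115  path d0:-  best=no-route
  add 158.40.194.24/32 -> H1 at depth 32
  ? 155.133.88.129  path d0:-→d1:-→d2:H6→d3:-→d4:-→d5:-  best=H6
  add 158.40.194.24/32 -> H3 at depth 32
  add 185.142.188.136/32 -> H3 at depth 32
  add 158.40.0.0/16 -> H7 at depth 16
  add 185.142.0.0/16 -> H5 at depth 16
  add 185.142.188.0/24 -> H3 at depth 24
  add 185.142.188.0/24 -> H7 at depth 24
  del 185.142.0.0/16 (clear depth 16)
  add 158.32.0.0/11 -> H4 at depth 11
  ? 158.32.0.20  path d0:-→d1:-→d2:H6→d3:-→d4:-→d5:-→d6:-→d7:-→d8:-→d9:-→d10:-→d11:H4→d12:-  best=H4
  add 185.142.188.0/24 -> H7 at depth 24
  add 158.40.194.0/24 -> H6 at depth 24
  ? 158.35.0.206  path d0:-→d1:-→d2:H6→d3:-→d4:-→d5:-→d6:-→d7:-→d8:-→d9:-→d10:-→d11:H4→d12:-  best=H4
  ? 59.90.242.194  path d0:-  best=no-route
  add 185.142.188.128/26 -> H5 at depth 26
  add 185.142.176.0/20 -> H4 at depth 20
  del 158.40.194.24/32 (clear depth 32)
  ? 185.142.188.136  path d0:-→d1:-→d2:H6→d3:-→d4:-→d5:-→d6:-→d7:-→d8:-→d9:-→d10:-→d11:-→d12:-→d13:-→d14:-→d15:-→d16:-→d17:-→d18:-→d19:-→d20:H4→d21:-→d22:-→d23:-→d24:H7→d25:-→d26:H5→d27:-→d28:-→d29:-→d30:-→d31:-→d32:H3  best=H3
  ? 185.142.176.107  path d0:-→d1:-→d2:H6→d3:-→d4:-→d5:-→d6:-→d7:-→d8:-→d9:-→d10:-→d11:-→d12:-→d13:-→d14:-→d15:-→d16:-→d17:-→d18:-→d19:-→d20:H4  best=H4
  add 0.0.0.0/0 -> H7 at depth 0
  del 158.40.0.0/16 (clear depth 16)
  add 185.142.188.136/31 -> H6 at depth 31
  add 185.142.0.0/16 -> H7 at depth 16

== LOOKUPS ==
["no-route","H6","H4","H4","no-route","H3","H4"]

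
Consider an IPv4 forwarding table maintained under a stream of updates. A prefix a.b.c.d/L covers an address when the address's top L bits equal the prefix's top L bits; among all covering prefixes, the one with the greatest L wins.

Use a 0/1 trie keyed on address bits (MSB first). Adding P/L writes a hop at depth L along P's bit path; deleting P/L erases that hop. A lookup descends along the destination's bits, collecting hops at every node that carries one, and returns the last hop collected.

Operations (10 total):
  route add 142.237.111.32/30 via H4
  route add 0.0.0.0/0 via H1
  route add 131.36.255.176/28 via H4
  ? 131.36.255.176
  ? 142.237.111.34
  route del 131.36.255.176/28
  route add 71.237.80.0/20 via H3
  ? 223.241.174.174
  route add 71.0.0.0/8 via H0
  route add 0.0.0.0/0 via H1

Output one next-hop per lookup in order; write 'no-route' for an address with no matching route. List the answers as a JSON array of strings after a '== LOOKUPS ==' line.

Apply in order:
  + 142.237.111.32/30 (H4) depth=30
  + 0.0.0.0/0 (H1) depth=0
  + 131.36.255.176/28 (H4) depth=28
  Q 131.36.255.176: descend 1000001100100100111111111011 ; hops seen [H1,H4] ; pick H4
  Q 142.237.111.34: descend 100011101110110101101111001000 ; hops seen [H1,H4] ; pick H4
  del 131.36.255.176/28 (clear depth 28)
  + 71.237.80.0/20 (H3) depth=20
  Q 223.241.174.174: descend 1 ; hops seen [H1] ; pick H1
  + 71.0.0.0/8 (H0) depth=8
  + 0.0.0.0/0 (H1) depth=0

== LOOKUPS ==
["H4","H4","H1"]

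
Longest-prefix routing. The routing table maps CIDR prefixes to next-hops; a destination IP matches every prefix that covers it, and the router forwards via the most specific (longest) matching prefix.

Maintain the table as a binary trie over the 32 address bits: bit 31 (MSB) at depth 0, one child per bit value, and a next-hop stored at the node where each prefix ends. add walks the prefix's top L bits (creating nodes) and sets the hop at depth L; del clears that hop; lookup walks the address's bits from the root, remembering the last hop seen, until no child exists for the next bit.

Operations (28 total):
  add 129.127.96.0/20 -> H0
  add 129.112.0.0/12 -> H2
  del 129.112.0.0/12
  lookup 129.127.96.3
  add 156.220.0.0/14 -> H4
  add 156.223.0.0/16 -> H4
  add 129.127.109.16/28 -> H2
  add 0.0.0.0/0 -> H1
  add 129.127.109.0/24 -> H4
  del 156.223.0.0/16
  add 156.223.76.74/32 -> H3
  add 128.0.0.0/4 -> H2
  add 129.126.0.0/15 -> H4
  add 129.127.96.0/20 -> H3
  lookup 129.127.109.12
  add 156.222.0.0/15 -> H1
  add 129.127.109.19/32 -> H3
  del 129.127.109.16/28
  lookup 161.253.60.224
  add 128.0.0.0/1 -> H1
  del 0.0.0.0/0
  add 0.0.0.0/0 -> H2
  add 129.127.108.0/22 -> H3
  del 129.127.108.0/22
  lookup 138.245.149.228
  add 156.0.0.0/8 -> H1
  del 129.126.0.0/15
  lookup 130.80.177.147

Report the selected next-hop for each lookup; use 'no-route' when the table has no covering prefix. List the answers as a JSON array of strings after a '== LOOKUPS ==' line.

Trace:
  + 129.127.96.0/20 (H0) depth=20
  + 129.112.0.0/12 (H2) depth=12
  - 129.112.0.0/12 clear@12
  Q 129.127.96.3: descend 10000001011111110110 ; hops seen [H0] ; pick H0
  + 156.220.0.0/14 (H4) depth=14
  + 156.223.0.0/16 (H4) depth=16
  + 129.127.109.16/28 (H2) depth=28
  + 0.0.0.0/0 (H1) depth=0
  + 129.127.109.0/24 (H4) depth=24
  - 156.223.0.0/16 clear@16
  + 156.223.76.74/32 (H3) depth=32
  + 128.0.0.0/4 (H2) depth=4
  + 129.126.0.0/15 (H4) depth=15
  + 129.127.96.0/20 (H3) depth=20
  Q 129.127.109.12: descend 100000010111111101101101000 ; hops seen [H1,H2,H4,H3,H4] ; pick H4
  + 156.222.0.0/15 (H1) depth=15
  + 129.127.109.19/32 (H3) depth=32
  - 129.127.109.16/28 clear@28
  Q 161.253.60.224: descend 10 ; hops seen [H1] ; pick H1
  + 128.0.0.0/1 (H1) depth=1
  - 0.0.0.0/0 clear@0
  + 0.0.0.0/0 (H2) depth=0
  + 129.127.108.0/22 (H3) depth=22
  - 129.127.108.0/22 clear@22
  Q 138.245.149.228: descend 1000 ; hops seen [H2,H1,H2] ; pick H2
  + 156.0.0.0/8 (H1) depth=8
  - 129.126.0.0/15 clear@15
  Q 130.80.177.147: descend 100000 ; hops seen [H2,H1,H2] ; pick H2

== LOOKUPS ==
["H0","H4","H1","H2","H2"]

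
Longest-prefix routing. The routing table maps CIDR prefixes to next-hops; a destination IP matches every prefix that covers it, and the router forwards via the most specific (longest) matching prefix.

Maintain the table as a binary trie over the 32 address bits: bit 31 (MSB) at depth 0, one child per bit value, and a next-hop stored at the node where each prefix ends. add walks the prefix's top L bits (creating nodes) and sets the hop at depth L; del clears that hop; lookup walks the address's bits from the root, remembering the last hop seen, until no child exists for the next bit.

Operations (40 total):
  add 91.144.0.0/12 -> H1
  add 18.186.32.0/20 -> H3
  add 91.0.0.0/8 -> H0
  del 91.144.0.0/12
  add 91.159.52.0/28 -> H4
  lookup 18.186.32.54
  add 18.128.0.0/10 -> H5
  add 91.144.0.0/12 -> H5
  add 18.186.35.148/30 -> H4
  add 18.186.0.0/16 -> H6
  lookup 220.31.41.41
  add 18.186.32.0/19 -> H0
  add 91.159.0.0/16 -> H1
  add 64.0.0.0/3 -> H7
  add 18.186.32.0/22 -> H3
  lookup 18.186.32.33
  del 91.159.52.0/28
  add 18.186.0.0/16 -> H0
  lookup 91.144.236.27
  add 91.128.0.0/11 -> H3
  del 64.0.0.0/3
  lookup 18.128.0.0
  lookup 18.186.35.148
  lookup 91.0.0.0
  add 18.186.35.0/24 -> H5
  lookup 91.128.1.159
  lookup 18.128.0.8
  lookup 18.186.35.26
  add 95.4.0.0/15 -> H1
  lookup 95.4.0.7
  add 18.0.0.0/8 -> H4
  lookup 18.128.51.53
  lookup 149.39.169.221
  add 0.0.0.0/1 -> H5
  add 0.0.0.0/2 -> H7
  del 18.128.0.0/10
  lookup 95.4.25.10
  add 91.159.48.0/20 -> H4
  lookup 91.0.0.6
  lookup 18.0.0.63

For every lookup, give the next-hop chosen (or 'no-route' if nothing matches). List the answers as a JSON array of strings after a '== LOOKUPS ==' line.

Process each operation:
  + 91.144.0.0/12 (H1) depth=12
  + 18.186.32.0/20 (H3) depth=20
  + 91.0.0.0/8 (H0) depth=8
  del 91.144.0.0/12 (clear depth 12)
  + 91.159.52.0/28 (H4) depth=28
  lookup 18.186.32.54: bits 00010010101110100010 walk d0:-→d1:-→d2:-→d3:-→d4:-→d5:-→d6:-→d7:-→d8:-→d9:-→d10:-→d11:-→d12:-→d13:-→d14:-→d15:-→d16:-→d17:-→d18:-→d19:-→d20:H3 -> H3
  + 18.128.0.0/10 (H5) depth=10
  + 91.144.0.0/12 (H5) depth=12
  + 18.186.35.148/30 (H4) depth=30
  + 18.186.0.0/16 (H6) depth=16
  lookup 220.31.41.41: bits ε walk d0:- -> no-route
  + 18.186.32.0/19 (H0) depth=19
  + 91.159.0.0/16 (H1) depth=16
  + 64.0.0.0/3 (H7) depth=3
  + 18.186.32.0/22 (H3) depth=22
  lookup 18.186.32.33: bits 0001001010111010001000 walk d0:-→d1:-→d2:-→d3:-→d4:-→d5:-→d6:-→d7:-→d8:-→d9:-→d10:H5→d11:-→d12:-→d13:-→d14:-→d15:-→d16:H6→d17:-→d18:-→d19:H0→d20:H3→d21:-→d22:H3 -> H3
  del 91.159.52.0/28 (clear depth 28)
  + 18.186.0.0/16 (H0) depth=16
  lookup 91.144.236.27: bits 010110111001 walk d0:-→d1:-→d2:-→d3:H7→d4:-→d5:-→d6:-→d7:-→d8:H0→d9:-→d10:-→d11:-→d12:H5 -> H5
  + 91.128.0.0/11 (H3) depth=11
  del 64.0.0.0/3 (clear depth 3)
  lookup 18.128.0.0: bits 0001001010 walk d0:-→d1:-→d2:-→d3:-→d4:-→d5:-→d6:-→d7:-→d8:-→d9:-→d10:H5 -> H5
  lookup 18.186.35.148: bits 000100101011101000100011100101 walk d0:-→d1:-→d2:-→d3:-→d4:-→d5:-→d6:-→d7:-→d8:-→d9:-→d10:H5→d11:-→d12:-→d13:-→d14:-→d15:-→d16:H0→d17:-→d18:-→d19:H0→d20:H3→d21:-→d22:H3→d23:-→d24:-→d25:-→d26:-→d27:-→d28:-→d29:-→d30:H4 -> H4
  lookup 91.0.0.0: bits 01011011 walk d0:-→d1:-→d2:-→d3:-→d4:-→d5:-→d6:-→d7:-→d8:H0 -> H0
  + 18.186.35.0/24 (H5) depth=24
  lookup 91.128.1.159: bits 01011011100 walk d0:-→d1:-→d2:-→d3:-→d4:-→d5:-→d6:-→d7:-→d8:H0→d9:-→d10:-→d11:H3 -> H3
  lookup 18.128.0.8: bits 0001001010 walk d0:-→d1:-→d2:-→d3:-→d4:-→d5:-→d6:-→d7:-→d8:-→d9:-→d10:H5 -> H5
  lookup 18.186.35.26: bits 000100101011101000100011 walk d0:-→d1:-→d2:-→d3:-→d4:-→d5:-→d6:-→d7:-→d8:-→d9:-→d10:H5→d11:-→d12:-→d13:-→d14:-→d15:-→d16:H0→d17:-→d18:-→d19:H0→d20:H3→d21:-→d22:H3→d23:-→d24:H5 -> H5
  + 95.4.0.0/15 (H1) depth=15
  lookup 95.4.0.7: bits 010111110000010 walk d0:-→d1:-→d2:-→d3:-→d4:-→d5:-→d6:-→d7:-→d8:-→d9:-→d10:-→d11:-→d12:-→d13:-→d14:-→d15:H1 -> H1
  + 18.0.0.0/8 (H4) depth=8
  lookup 18.128.51.53: bits 0001001010 walk d0:-→d1:-→d2:-→d3:-→d4:-→d5:-→d6:-→d7:-→d8:H4→d9:-→d10:H5 -> H5
  lookup 149.39.169.221: bits ε walk d0:- -> no-route
  + 0.0.0.0/1 (H5) depth=1
  + 0.0.0.0/2 (H7) depth=2
  del 18.128.0.0/10 (clear depth 10)
  lookup 95.4.25.10: bits 010111110000010 walk d0:-→d1:H5→d2:-→d3:-→d4:-→d5:-→d6:-→d7:-→d8:-→d9:-→d10:-→d11:-→d12:-→d13:-→d14:-→d15:H1 -> H1
  + 91.159.48.0/20 (H4) depth=20
  lookup 91.0.0.6: bits 01011011 walk d0:-→d1:H5→d2:-→d3:-→d4:-→d5:-→d6:-→d7:-→d8:H0 -> H0
  lookup 18.0.0.63: bits 00010010 walk d0:-→d1:H5→d2:H7→d3:-→d4:-→d5:-→d6:-→d7:-→d8:H4 -> H4

== LOOKUPS ==
["H3","no-route","H3","H5","H5","H4","H0","H3","H5","H5","H1","H5","no-route","H1","H0","H4"]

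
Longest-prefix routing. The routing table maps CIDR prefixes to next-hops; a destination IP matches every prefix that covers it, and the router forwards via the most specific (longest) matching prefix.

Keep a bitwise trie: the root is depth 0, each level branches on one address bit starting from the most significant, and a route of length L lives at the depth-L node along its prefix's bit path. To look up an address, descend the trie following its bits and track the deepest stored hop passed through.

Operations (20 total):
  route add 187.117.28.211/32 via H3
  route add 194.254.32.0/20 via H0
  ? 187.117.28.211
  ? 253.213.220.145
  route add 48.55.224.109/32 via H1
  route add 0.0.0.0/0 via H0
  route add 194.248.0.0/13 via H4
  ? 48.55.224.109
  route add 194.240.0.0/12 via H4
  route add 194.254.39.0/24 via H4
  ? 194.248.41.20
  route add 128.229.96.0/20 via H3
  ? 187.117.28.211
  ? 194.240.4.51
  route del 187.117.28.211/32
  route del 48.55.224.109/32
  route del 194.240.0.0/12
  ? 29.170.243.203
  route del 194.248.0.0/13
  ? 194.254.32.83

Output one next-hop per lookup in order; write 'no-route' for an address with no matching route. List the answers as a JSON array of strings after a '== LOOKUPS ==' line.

Process each operation:
  + 187.117.28.211/32 (H3) depth=32
  + 194.254.32.0/20 (H0) depth=20
  lookup 187.117.28.211: bits 10111011011101010001110011010011 walk d0:-→d1:-→d2:-→d3:-→d4:-→d5:-→d6:-→d7:-→d8:-→d9:-→d10:-→d11:-→d12:-→d13:-→d14:-→d15:-→d16:-→d17:-→d18:-→d19:-→d20:-→d21:-→d22:-→d23:-→d24:-→d25:-→d26:-→d27:-→d28:-→d29:-→d30:-→d31:-→d32:H3 -> H3
  lookup 253.213.220.145: bits 11 walk d0:-→d1:-→d2:- -> no-route
  + 48.55.224.109/32 (H1) depth=32
  + 0.0.0.0/0 (H0) depth=0
  + 194.248.0.0/13 (H4) depth=13
  lookup 48.55.224.109: bits 00110000001101111110000001101101 walk d0:H0→d1:-→d2:-→d3:-→d4:-→d5:-→d6:-→d7:-→d8:-→d9:-→d10:-→d11:-→d12:-→d13:-→d14:-→d15:-→d16:-→d17:-→d18:-→d19:-→d20:-→d21:-→d22:-→d23:-→d24:-→d25:-→d26:-→d27:-→d28:-→d29:-→d30:-→d31:-→d32:H1 -> H1
  + 194.240.0.0/12 (H4) depth=12
  + 194.254.39.0/24 (H4) depth=24
  lookup 194.248.41.20: bits 1100001011111 walk d0:H0→d1:-→d2:-→d3:-→d4:-→d5:-→d6:-→d7:-→d8:-→d9:-→d10:-→d11:-→d12:H4→d13:H4 -> H4
  + 128.229.96.0/20 (H3) depth=20
  lookup 187.117.28.211: bits 10111011011101010001110011010011 walk d0:H0→d1:-→d2:-→d3:-→d4:-→d5:-→d6:-→d7:-→d8:-→d9:-→d10:-→d11:-→d12:-→d13:-→d14:-→d15:-→d16:-→d17:-→d18:-→d19:-→d20:-→d21:-→d22:-→d23:-→d24:-→d25:-→d26:-→d27:-→d28:-→d29:-→d30:-→d31:-→d32:H3 -> H3
  lookup 194.240.4.51: bits 110000101111 walk d0:H0→d1:-→d2:-→d3:-→d4:-→d5:-→d6:-→d7:-→d8:-→d9:-→d10:-→d11:-→d12:H4 -> H4
  - 187.117.28.211/32 clear@32
  - 48.55.224.109/32 clear@32
  - 194.240.0.0/12 clear@12
  lookup 29.170.243.203: bits 00 walk d0:H0→d1:-→d2:- -> H0
  - 194.248.0.0/13 clear@13
  lookup 194.254.32.83: bits 110000101111111000100 walk d0:H0→d1:-→d2:-→d3:-→d4:-→d5:-→d6:-→d7:-→d8:-→d9:-→d10:-→d11:-→d12:-→d13:-→d14:-→d15:-→d16:-→d17:-→d18:-→d19:-→d20:H0→d21:- -> H0

== LOOKUPS ==
["H3","no-route","H1","H4","H3","H4","H0","H0"]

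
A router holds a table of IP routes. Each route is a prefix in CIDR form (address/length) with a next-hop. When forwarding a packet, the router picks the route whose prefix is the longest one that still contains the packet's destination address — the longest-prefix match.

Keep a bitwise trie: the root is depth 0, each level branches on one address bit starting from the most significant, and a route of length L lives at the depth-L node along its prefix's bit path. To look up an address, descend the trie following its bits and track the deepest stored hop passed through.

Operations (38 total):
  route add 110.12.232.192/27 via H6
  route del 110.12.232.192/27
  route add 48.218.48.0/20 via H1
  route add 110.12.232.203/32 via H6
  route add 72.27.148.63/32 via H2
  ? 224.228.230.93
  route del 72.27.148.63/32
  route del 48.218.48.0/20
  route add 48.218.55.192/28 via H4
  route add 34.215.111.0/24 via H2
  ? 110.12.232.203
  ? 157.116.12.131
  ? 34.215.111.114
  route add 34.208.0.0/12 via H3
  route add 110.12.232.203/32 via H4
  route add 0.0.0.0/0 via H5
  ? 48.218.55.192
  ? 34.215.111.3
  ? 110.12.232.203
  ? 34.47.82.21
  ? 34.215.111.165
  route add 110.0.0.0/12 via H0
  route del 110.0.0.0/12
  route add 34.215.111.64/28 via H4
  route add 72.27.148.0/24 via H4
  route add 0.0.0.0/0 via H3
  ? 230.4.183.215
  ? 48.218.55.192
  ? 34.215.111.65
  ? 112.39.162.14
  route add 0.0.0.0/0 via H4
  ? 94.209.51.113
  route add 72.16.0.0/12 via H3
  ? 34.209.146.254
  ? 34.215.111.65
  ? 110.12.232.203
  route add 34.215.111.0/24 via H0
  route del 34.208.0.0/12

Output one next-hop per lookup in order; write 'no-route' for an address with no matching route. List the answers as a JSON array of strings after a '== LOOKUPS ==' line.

Apply in order:
  + 110.12.232.192/27 (H6) depth=27
  - 110.12.232.192/27 clear@27
  + 48.218.48.0/20 (H1) depth=20
  + 110.12.232.203/32 (H6) depth=32
  + 72.27.148.63/32 (H2) depth=32
  lookup 224.228.230.93: bits ε walk d0:- -> no-route
  - 72.27.148.63/32 clear@32
  - 48.218.48.0/20 clear@20
  + 48.218.55.192/28 (H4) depth=28
  + 34.215.111.0/24 (H2) depth=24
  lookup 110.12.232.203: bits 01101110000011001110100011001011 walk d0:-→d1:-→d2:-→d3:-→d4:-→d5:-→d6:-→d7:-→d8:-→d9:-→d10:-→d11:-→d12:-→d13:-→d14:-→d15:-→d16:-→d17:-→d18:-→d19:-→d20:-→d21:-→d22:-→d23:-→d24:-→d25:-→d26:-→d27:-→d28:-→d29:-→d30:-→d31:-→d32:H6 -> H6
  lookup 157.116.12.131: bits ε walk d0:- -> no-route
  lookup 34.215.111.114: bits 001000101101011101101111 walk d0:-→d1:-→d2:-→d3:-→d4:-→d5:-→d6:-→d7:-→d8:-→d9:-→d10:-→d11:-→d12:-→d13:-→d14:-→d15:-→d16:-→d17:-→d18:-→d19:-→d20:-→d21:-→d22:-→d23:-→d24:H2 -> H2
  + 34.208.0.0/12 (H3) depth=12
  + 110.12.232.203/32 (H4) depth=32
  + 0.0.0.0/0 (H5) depth=0
  lookup 48.218.55.192: bits 0011000011011010001101111100 walk d0:H5→d1:-→d2:-→d3:-→d4:-→d5:-→d6:-→d7:-→d8:-→d9:-→d10:-→d11:-→d12:-→d13:-→d14:-→d15:-→d16:-→d17:-→d18:-→d19:-→d20:-→d21:-→d22:-→d23:-→d24:-→d25:-→d26:-→d27:-→d28:H4 -> H4
  lookup 34.215.111.3: bits 001000101101011101101111 walk d0:H5→d1:-→d2:-→d3:-→d4:-→d5:-→d6:-→d7:-→d8:-→d9:-→d10:-→d11:-→d12:H3→d13:-→d14:-→d15:-→d16:-→d17:-→d18:-→d19:-→d20:-→d21:-→d22:-→d23:-→d24:H2 -> H2
  lookup 110.12.232.203: bits 01101110000011001110100011001011 walk d0:H5→d1:-→d2:-→d3:-→d4:-→d5:-→d6:-→d7:-→d8:-→d9:-→d10:-→d11:-→d12:-→d13:-→d14:-→d15:-→d16:-→d17:-→d18:-→d19:-→d20:-→d21:-→d22:-→d23:-→d24:-→d25:-→d26:-→d27:-→d28:-→d29:-→d30:-→d31:-→d32:H4 -> H4
  lookup 34.47.82.21: bits 00100010 walk d0:H5→d1:-→d2:-→d3:-→d4:-→d5:-→d6:-→d7:-→d8:- -> H5
  lookup 34.215.111.165: bits 001000101101011101101111 walk d0:H5→d1:-→d2:-→d3:-→d4:-→d5:-→d6:-→d7:-→d8:-→d9:-→d10:-→d11:-→d12:H3→d13:-→d14:-→d15:-→d16:-→d17:-→d18:-→d19:-→d20:-→d21:-→d22:-→d23:-→d24:H2 -> H2
  + 110.0.0.0/12 (H0) depth=12
  - 110.0.0.0/12 clear@12
  + 34.215.111.64/28 (H4) depth=28
  + 72.27.148.0/24 (H4) depth=24
  + 0.0.0.0/0 (H3) depth=0
  lookup 230.4.183.215: bits ε walk d0:H3 -> H3
  lookup 48.218.55.192: bits 0011000011011010001101111100 walk d0:H3→d1:-→d2:-→d3:-→d4:-→d5:-→d6:-→d7:-→d8:-→d9:-→d10:-→d11:-→d12:-→d13:-→d14:-→d15:-→d16:-→d17:-→d18:-→d19:-→d20:-→d21:-→d22:-→d23:-→d24:-→d25:-→d26:-→d27:-→d28:H4 -> H4
  lookup 34.215.111.65: bits 0010001011010111011011110100 walk d0:H3→d1:-→d2:-→d3:-→d4:-→d5:-→d6:-→d7:-→d8:-→d9:-→d10:-→d11:-→d12:H3→d13:-→d14:-→d15:-→d16:-→d17:-→d18:-→d19:-→d20:-→d21:-→d22:-→d23:-→d24:H2→d25:-→d26:-→d27:-→d28:H4 -> H4
  lookup 112.39.162.14: bits 011 walk d0:H3→d1:-→d2:-→d3:- -> H3
  + 0.0.0.0/0 (H4) depth=0
  lookup 94.209.51.113: bits 010 walk d0:H4→d1:-→d2:-→d3:- -> H4
  + 72.16.0.0/12 (H3) depth=12
  lookup 34.209.146.254: bits 0010001011010 walk d0:H4→d1:-→d2:-→d3:-→d4:-→d5:-→d6:-→d7:-→d8:-→d9:-→d10:-→d11:-→d12:H3→d13:- -> H3
  lookup 34.215.111.65: bits 0010001011010111011011110100 walk d0:H4→d1:-→d2:-→d3:-→d4:-→d5:-→d6:-→d7:-→d8:-→d9:-→d10:-→d11:-→d12:H3→d13:-→d14:-→d15:-→d16:-→d17:-→d18:-→d19:-→d20:-→d21:-→d22:-→d23:-→d24:H2→d25:-→d26:-→d27:-→d28:H4 -> H4
  lookup 110.12.232.203: bits 01101110000011001110100011001011 walk d0:H4→d1:-→d2:-→d3:-→d4:-→d5:-→d6:-→d7:-→d8:-→d9:-→d10:-→d11:-→d12:-→d13:-→d14:-→d15:-→d16:-→d17:-→d18:-→d19:-→d20:-→d21:-→d22:-→d23:-→d24:-→d25:-→d26:-→d27:-→d28:-→d29:-→d30:-→d31:-→d32:H4 -> H4
  + 34.215.111.0/24 (H0) depth=24
  - 34.208.0.0/12 clear@12

== LOOKUPS ==
["no-route","H6","no-route","H2","H4","H2","H4","H5","H2","H3","H4","H4","H3","H4","H3","H4","H4"]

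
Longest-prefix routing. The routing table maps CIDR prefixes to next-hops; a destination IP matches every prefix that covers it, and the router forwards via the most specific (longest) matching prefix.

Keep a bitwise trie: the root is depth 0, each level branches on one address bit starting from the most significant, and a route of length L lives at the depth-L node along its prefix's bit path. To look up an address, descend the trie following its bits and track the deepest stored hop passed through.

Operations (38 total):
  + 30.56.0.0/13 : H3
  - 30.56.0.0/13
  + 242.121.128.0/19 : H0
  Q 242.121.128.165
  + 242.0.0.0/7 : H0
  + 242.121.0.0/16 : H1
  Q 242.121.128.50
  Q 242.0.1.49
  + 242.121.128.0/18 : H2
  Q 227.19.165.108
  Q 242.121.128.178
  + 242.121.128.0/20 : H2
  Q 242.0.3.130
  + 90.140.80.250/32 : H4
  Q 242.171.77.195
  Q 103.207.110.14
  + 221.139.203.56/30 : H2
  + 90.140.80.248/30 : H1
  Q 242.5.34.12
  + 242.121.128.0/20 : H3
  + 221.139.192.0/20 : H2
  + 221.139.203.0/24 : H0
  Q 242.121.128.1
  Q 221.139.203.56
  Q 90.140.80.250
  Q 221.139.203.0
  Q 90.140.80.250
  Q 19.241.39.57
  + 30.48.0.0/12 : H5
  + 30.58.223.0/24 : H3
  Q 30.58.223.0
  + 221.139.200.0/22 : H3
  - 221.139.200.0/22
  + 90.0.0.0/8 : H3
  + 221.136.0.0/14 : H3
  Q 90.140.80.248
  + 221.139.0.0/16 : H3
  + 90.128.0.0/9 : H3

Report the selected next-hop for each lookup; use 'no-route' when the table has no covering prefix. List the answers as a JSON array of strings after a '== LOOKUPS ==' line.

Process each operation:
  + 30.56.0.0/13 (H3) depth=13
  - 30.56.0.0/13 clear@13
  + 242.121.128.0/19 (H0) depth=19
  Q 242.121.128.165: descend 1111001001111001100 ; hops seen [H0] ; pick H0
  + 242.0.0.0/7 (H0) depth=7
  + 242.121.0.0/16 (H1) depth=16
  Q 242.121.128.50: descend 1111001001111001100 ; hops seen [H0,H1,H0] ; pick H0
  Q 242.0.1.49: descend 111100100 ; hops seen [H0] ; pick H0
  + 242.121.128.0/18 (H2) depth=18
  Q 227.19.165.108: descend 111 ; hops seen [∅] ; pick no-route
  Q 242.121.128.178: descend 1111001001111001100 ; hops seen [H0,H1,H2,H0] ; pick H0
  + 242.121.128.0/20 (H2) depth=20
  Q 242.0.3.130: descend 111100100 ; hops seen [H0] ; pick H0
  + 90.140.80.250/32 (H4) depth=32
  Q 242.171.77.195: descend 11110010 ; hops seen [H0] ; pick H0
  Q 103.207.110.14: descend 01 ; hops seen [∅] ; pick no-route
  + 221.139.203.56/30 (H2) depth=30
  + 90.140.80.248/30 (H1) depth=30
  Q 242.5.34.12: descend 111100100 ; hops seen [H0] ; pick H0
  + 242.121.128.0/20 (H3) depth=20
  + 221.139.192.0/20 (H2) depth=20
  + 221.139.203.0/24 (H0) depth=24
  Q 242.121.128.1: descend 11110010011110011000 ; hops seen [H0,H1,H2,H0,H3] ; pick H3
  Q 221.139.203.56: descend 110111011000101111001011001110 ; hops seen [H2,H0,H2] ; pick H2
  Q 90.140.80.250: descend 01011010100011000101000011111010 ; hops seen [H1,H4] ; pick H4
  Q 221.139.203.0: descend 11011101100010111100101100 ; hops seen [H2,H0] ; pick H0
  Q 90.140.80.250: descend 01011010100011000101000011111010 ; hops seen [H1,H4] ; pick H4
  Q 19.241.39.57: descend 0001 ; hops seen [∅] ; pick no-route
  + 30.48.0.0/12 (H5) depth=12
  + 30.58.223.0/24 (H3) depth=24
  Q 30.58.223.0: descend 000111100011101011011111 ; hops seen [H5,H3] ; pick H3
  + 221.139.200.0/22 (H3) depth=22
  - 221.139.200.0/22 clear@22
  + 90.0.0.0/8 (H3) depth=8
  + 221.136.0.0/14 (H3) depth=14
  Q 90.140.80.248: descend 010110101000110001010000111110 ; hops seen [H3,H1] ; pick H1
  + 221.139.0.0/16 (H3) depth=16
  + 90.128.0.0/9 (H3) depth=9

== LOOKUPS ==
["H0","H0","H0","no-route","H0","H0","H0","no-route","H0","H3","H2","H4","H0","H4","no-route","H3","H1"]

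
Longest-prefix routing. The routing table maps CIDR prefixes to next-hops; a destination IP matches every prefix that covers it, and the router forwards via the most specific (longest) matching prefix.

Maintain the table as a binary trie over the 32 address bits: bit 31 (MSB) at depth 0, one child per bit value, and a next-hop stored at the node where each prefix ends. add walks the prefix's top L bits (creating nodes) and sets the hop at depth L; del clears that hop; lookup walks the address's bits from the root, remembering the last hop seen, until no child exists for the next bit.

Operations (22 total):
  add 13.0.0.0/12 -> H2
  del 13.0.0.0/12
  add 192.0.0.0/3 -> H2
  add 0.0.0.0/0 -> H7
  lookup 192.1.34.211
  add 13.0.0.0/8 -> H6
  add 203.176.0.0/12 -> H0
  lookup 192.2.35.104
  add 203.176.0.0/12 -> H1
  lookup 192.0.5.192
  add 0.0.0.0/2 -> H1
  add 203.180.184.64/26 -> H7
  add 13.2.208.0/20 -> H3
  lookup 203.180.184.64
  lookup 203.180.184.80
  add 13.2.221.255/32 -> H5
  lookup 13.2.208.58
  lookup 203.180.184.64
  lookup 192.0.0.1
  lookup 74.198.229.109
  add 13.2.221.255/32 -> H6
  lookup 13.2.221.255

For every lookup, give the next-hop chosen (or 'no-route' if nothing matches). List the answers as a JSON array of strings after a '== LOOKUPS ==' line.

Trace:
  add 13.0.0.0/12 -> H2 at depth 12
  - 13.0.0.0/12 clear@12
  add 192.0.0.0/3 -> H2 at depth 3
  add 0.0.0.0/0 -> H7 at depth 0
  lookup 192.1.34.211: bits 110 walk d0:H7→d1:-→d2:-→d3:H2 -> H2
  add 13.0.0.0/8 -> H6 at depth 8
  add 203.176.0.0/12 -> H0 at depth 12
  lookup 192.2.35.104: bits 1100 walk d0:H7→d1:-→d2:-→d3:H2→d4:- -> H2
  add 203.176.0.0/12 -> H1 at depth 12
  lookup 192.0.5.192: bits 1100 walk d0:H7→d1:-→d2:-→d3:H2→d4:- -> H2
  add 0.0.0.0/2 -> H1 at depth 2
  add 203.180.184.64/26 -> H7 at depth 26
  add 13.2.208.0/20 -> H3 at depth 20
  lookup 203.180.184.64: bits 11001011101101001011100001 walk d0:H7→d1:-→d2:-→d3:H2→d4:-→d5:-→d6:-→d7:-→d8:-→d9:-→d10:-→d11:-→d12:H1→d13:-→d14:-→d15:-→d16:-→d17:-→d18:-→d19:-→d20:-→d21:-→d22:-→d23:-→d24:-→d25:-→d26:H7 -> H7
  lookup 203.180.184.80: bits 11001011101101001011100001 walk d0:H7→d1:-→d2:-→d3:H2→d4:-→d5:-→d6:-→d7:-→d8:-→d9:-→d10:-→d11:-→d12:H1→d13:-→d14:-→d15:-→d16:-→d17:-→d18:-→d19:-→d20:-→d21:-→d22:-→d23:-→d24:-→d25:-→d26:H7 -> H7
  add 13.2.221.255/32 -> H5 at depth 32
  lookup 13.2.208.58: bits 00001101000000101101 walk d0:H7→d1:-→d2:H1→d3:-→d4:-→d5:-→d6:-→d7:-→d8:H6→d9:-→d10:-→d11:-→d12:-→d13:-→d14:-→d15:-→d16:-→d17:-→d18:-→d19:-→d20:H3 -> H3
  lookup 203.180.184.64: bits 11001011101101001011100001 walk d0:H7→d1:-→d2:-→d3:H2→d4:-→d5:-→d6:-→d7:-→d8:-→d9:-→d10:-→d11:-→d12:H1→d13:-→d14:-→d15:-→d16:-→d17:-→d18:-→d19:-→d20:-→d21:-→d22:-→d23:-→d24:-→d25:-→d26:H7 -> H7
  lookup 192.0.0.1: bits 1100 walk d0:H7→d1:-→d2:-→d3:H2→d4:- -> H2
  lookup 74.198.229.109: bits 0 walk d0:H7→d1:- -> H7
  add 13.2.221.255/32 -> H6 at depth 32
  lookup 13.2.221.255: bits 00001101000000101101110111111111 walk d0:H7→d1:-→d2:H1→d3:-→d4:-→d5:-→d6:-→d7:-→d8:H6→d9:-→d10:-→d11:-→d12:-→d13:-→d14:-→d15:-→d16:-→d17:-→d18:-→d19:-→d20:H3→d21:-→d22:-→d23:-→d24:-→d25:-→d26:-→d27:-→d28:-→d29:-→d30:-→d31:-→d32:H6 -> H6

== LOOKUPS ==
["H2","H2","H2","H7","H7","H3","H7","H2","H7","H6"]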